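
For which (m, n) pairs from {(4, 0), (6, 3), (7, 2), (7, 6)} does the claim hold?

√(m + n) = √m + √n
Testing each pair:
(4, 0): LHS = 2, RHS = 2 → holds
(6, 3): LHS = 3, RHS = √(3) + √(6) ≈ 4.182 → fails
(7, 2): LHS = 3, RHS = √(2) + √(7) ≈ 4.06 → fails
(7, 6): LHS = √(13) ≈ 3.606, RHS = √(6) + √(7) ≈ 5.095 → fails

1 of 4 pairs satisfies the claim.

Answer: (4, 0)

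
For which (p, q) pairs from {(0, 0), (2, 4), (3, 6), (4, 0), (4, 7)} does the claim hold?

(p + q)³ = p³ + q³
(0, 0), (4, 0)

Testing each pair:
(0, 0): LHS = 0, RHS = 0 → holds
(2, 4): LHS = 216, RHS = 72 → fails
(3, 6): LHS = 729, RHS = 243 → fails
(4, 0): LHS = 64, RHS = 64 → holds
(4, 7): LHS = 1331, RHS = 407 → fails

2 of 5 pairs satisfy the claim.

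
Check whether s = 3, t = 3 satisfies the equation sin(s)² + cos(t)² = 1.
Substituting s = 3, t = 3:

LHS = sin(3)² + cos(3)² = 1
RHS = 1

LHS = RHS, so the equation holds at this point.

Answer: Holds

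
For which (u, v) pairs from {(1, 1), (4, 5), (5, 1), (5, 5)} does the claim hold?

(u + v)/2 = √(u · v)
Testing each pair:
(1, 1): LHS = 1, RHS = 1 → holds
(4, 5): LHS = 9/2, RHS = 2·√(5) ≈ 4.472 → fails
(5, 1): LHS = 3, RHS = √(5) ≈ 2.236 → fails
(5, 5): LHS = 5, RHS = 5 → holds

2 of 4 pairs satisfy the claim.

Answer: (1, 1), (5, 5)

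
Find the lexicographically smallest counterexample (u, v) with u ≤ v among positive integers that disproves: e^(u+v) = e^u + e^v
Substituting (1, 1) into the claim:
LHS = e^(1+1) = e^2 ≈ 7.389
RHS = e^1 + e^1 = 2·e ≈ 5.437

Since LHS ≠ RHS, this pair disproves the claim, and no lexicographically smaller pair (u ≤ v, positive integers) does.

For instance (8, 8) is also a counterexample (LHS = e^16 ≈ 8886110.5, RHS = 2·e^8 ≈ 5962), but it's lexicographically larger.

Answer: (u, v) = (1, 1)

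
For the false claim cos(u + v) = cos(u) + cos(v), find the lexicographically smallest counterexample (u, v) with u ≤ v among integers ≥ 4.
Substituting (4, 4) into the claim:
LHS = cos(4 + 4) = cos(8) ≈ -0.1455
RHS = cos(4) + cos(4) = 2·cos(4) ≈ -1.307

Since LHS ≠ RHS, this pair disproves the claim, and no lexicographically smaller pair (u ≤ v, integers ≥ 4) does.

For instance (11, 11) is also a counterexample (LHS = cos(22) ≈ -1, RHS = 2·cos(11) ≈ 0.008851), but it's lexicographically larger.

Answer: (u, v) = (4, 4)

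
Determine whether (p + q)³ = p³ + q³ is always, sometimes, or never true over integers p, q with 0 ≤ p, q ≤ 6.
Sometimes true

It holds at (p, q) = (3, 0) (both sides equal 27), but fails at (p, q) = (1, 6) (LHS = 343, RHS = 217).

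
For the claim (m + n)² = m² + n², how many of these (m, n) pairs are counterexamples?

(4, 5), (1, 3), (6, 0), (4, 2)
Testing each pair:
(4, 5): LHS = 81, RHS = 41 → counterexample
(1, 3): LHS = 16, RHS = 10 → counterexample
(6, 0): LHS = 36, RHS = 36 → satisfies claim
(4, 2): LHS = 36, RHS = 20 → counterexample

That makes 3 counterexamples.

Answer: 3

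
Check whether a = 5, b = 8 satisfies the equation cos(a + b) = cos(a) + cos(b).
Substituting a = 5, b = 8:

LHS = cos(5 + 8) = cos(13) ≈ 0.9074
RHS = cos(5) + cos(8) ≈ 0.1382

LHS ≠ RHS, so the equation does not hold at this point.

Answer: Fails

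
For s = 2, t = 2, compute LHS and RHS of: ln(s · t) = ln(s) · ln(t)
LHS = ln(2 · 2) = ln(4) ≈ 1.386
RHS = ln(2) · ln(2) = ln(2)² ≈ 0.4805

LHS ≠ RHS (they differ by about 0.9058), so the equation does not hold here.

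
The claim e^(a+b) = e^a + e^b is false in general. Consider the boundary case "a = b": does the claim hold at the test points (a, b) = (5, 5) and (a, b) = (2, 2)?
At (5, 5): LHS = e^10 ≈ 22026.5 ≠ RHS = 2·e^5 ≈ 296.8
At (2, 2): LHS = e^4 ≈ 54.6 ≠ RHS = 2·e^2 ≈ 14.78

Answer: No, fails at both test points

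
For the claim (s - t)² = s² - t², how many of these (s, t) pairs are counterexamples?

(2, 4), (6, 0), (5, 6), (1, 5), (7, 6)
4

Testing each pair:
(2, 4): LHS = 4, RHS = -12 → counterexample
(6, 0): LHS = 36, RHS = 36 → satisfies claim
(5, 6): LHS = 1, RHS = -11 → counterexample
(1, 5): LHS = 16, RHS = -24 → counterexample
(7, 6): LHS = 1, RHS = 13 → counterexample

That makes 4 counterexamples.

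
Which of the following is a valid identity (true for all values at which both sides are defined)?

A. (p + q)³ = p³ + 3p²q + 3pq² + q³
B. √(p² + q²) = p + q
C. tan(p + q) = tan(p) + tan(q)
A

A: holds — e.g. at (3, 4), both sides equal 343.
B: fails at (6, 7) — LHS = √(85) ≈ 9.22, RHS = 13.
C: fails at (4, 6) — LHS = tan(10) ≈ 0.6484, RHS = tan(6) + tan(4) ≈ 0.8668.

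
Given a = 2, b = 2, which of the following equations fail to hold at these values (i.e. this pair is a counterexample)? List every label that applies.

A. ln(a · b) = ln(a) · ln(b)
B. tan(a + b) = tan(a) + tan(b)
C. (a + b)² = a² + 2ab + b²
A, B

Evaluating each claim at the given values:
A. LHS = ln(4) ≈ 1.386, RHS = ln(2)² ≈ 0.4805 → fails here (LHS ≠ RHS)
B. LHS = tan(4) ≈ 1.158, RHS = 2·tan(2) ≈ -4.37 → fails here (LHS ≠ RHS)
C. LHS = 16, RHS = 16 → holds here (LHS = RHS)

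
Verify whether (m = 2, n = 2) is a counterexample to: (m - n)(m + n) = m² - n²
No

Substituting m = 2, n = 2:
LHS = (2 - 2)(2 + 2) = 0
RHS = 2² - 2² = 0

The sides agree, so this pair does not disprove the claim.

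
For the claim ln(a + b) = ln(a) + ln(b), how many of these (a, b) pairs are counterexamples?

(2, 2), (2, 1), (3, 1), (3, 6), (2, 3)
4

Testing each pair:
(2, 2): LHS = ln(4) ≈ 1.386, RHS = 2·ln(2) ≈ 1.386 → satisfies claim
(2, 1): LHS = ln(3) ≈ 1.099, RHS = ln(2) ≈ 0.6931 → counterexample
(3, 1): LHS = ln(4) ≈ 1.386, RHS = ln(3) ≈ 1.099 → counterexample
(3, 6): LHS = ln(9) ≈ 2.197, RHS = ln(3) + ln(6) ≈ 2.89 → counterexample
(2, 3): LHS = ln(5) ≈ 1.609, RHS = ln(2) + ln(3) ≈ 1.792 → counterexample

That makes 4 counterexamples.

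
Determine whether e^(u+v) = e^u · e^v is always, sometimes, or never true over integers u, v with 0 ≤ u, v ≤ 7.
Always true

The identity holds for every pair in the range. For instance at (u, v) = (7, 3): both sides equal e^10 ≈ 22026.5.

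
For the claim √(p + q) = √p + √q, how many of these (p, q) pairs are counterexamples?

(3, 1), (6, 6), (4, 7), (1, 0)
Testing each pair:
(3, 1): LHS = 2, RHS = 1 + √(3) ≈ 2.732 → counterexample
(6, 6): LHS = 2·√(3) ≈ 3.464, RHS = 2·√(6) ≈ 4.899 → counterexample
(4, 7): LHS = √(11) ≈ 3.317, RHS = 2 + √(7) ≈ 4.646 → counterexample
(1, 0): LHS = 1, RHS = 1 → satisfies claim

That makes 3 counterexamples.

Answer: 3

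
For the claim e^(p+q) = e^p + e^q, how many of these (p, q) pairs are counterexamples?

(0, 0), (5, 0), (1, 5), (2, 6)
Testing each pair:
(0, 0): LHS = 1, RHS = 2 → counterexample
(5, 0): LHS = e^5 ≈ 148.4, RHS = 1 + e^5 ≈ 149.4 → counterexample
(1, 5): LHS = e^6 ≈ 403.4, RHS = e + e^5 ≈ 151.1 → counterexample
(2, 6): LHS = e^8 ≈ 2981, RHS = e^2 + e^6 ≈ 410.8 → counterexample

That makes 4 counterexamples.

Answer: 4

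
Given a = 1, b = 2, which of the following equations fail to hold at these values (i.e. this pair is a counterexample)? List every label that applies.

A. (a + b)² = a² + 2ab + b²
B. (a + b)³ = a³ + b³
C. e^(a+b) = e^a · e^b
Evaluating each claim at the given values:
A. LHS = 9, RHS = 9 → holds here (LHS = RHS)
B. LHS = 27, RHS = 9 → fails here (LHS ≠ RHS)
C. LHS = e^3 ≈ 20.09, RHS = e^3 ≈ 20.09 → holds here (LHS = RHS)

Answer: B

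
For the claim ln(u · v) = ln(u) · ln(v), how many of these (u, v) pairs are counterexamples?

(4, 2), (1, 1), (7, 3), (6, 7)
Testing each pair:
(4, 2): LHS = ln(8) ≈ 2.079, RHS = ln(2)·ln(4) ≈ 0.9609 → counterexample
(1, 1): LHS = 0, RHS = 0 → satisfies claim
(7, 3): LHS = ln(21) ≈ 3.045, RHS = ln(3)·ln(7) ≈ 2.138 → counterexample
(6, 7): LHS = ln(42) ≈ 3.738, RHS = ln(6)·ln(7) ≈ 3.487 → counterexample

That makes 3 counterexamples.

Answer: 3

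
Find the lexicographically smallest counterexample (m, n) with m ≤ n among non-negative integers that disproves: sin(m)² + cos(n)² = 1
(m, n) = (0, 1)

At (0, 0): both sides equal 1, so it holds there.

Substituting (0, 1) into the claim:
LHS = sin(0)² + cos(1)² = cos(1)² ≈ 0.2919
RHS = 1

Since LHS ≠ RHS, this pair disproves the claim, and no lexicographically smaller pair (m ≤ n, non-negative integers) does.

For instance (5, 7) is also a counterexample (LHS = cos(7)² + sin(5)² ≈ 1.488, RHS = 1), but it's lexicographically larger.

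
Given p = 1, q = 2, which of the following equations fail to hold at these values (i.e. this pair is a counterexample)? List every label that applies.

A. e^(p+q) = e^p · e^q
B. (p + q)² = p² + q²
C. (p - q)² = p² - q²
Evaluating each claim at the given values:
A. LHS = e^3 ≈ 20.09, RHS = e^3 ≈ 20.09 → holds here (LHS = RHS)
B. LHS = 9, RHS = 5 → fails here (LHS ≠ RHS)
C. LHS = 1, RHS = -3 → fails here (LHS ≠ RHS)

Answer: B, C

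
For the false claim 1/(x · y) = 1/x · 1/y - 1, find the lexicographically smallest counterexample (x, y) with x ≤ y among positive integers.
(x, y) = (1, 1)

Substituting (1, 1) into the claim:
LHS = 1/(1 · 1) = 1
RHS = 1/1 · 1/1 - 1 = 0

Since LHS ≠ RHS, this pair disproves the claim, and no lexicographically smaller pair (x ≤ y, positive integers) does.

For instance (7, 7) is also a counterexample (LHS = 1/49, RHS = -48/49), but it's lexicographically larger.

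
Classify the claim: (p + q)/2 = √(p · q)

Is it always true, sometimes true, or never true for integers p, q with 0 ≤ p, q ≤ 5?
It holds at (p, q) = (5, 5) (both sides equal 5), but fails at (p, q) = (5, 2) (LHS = 7/2, RHS = √(10) ≈ 3.162).

Answer: Sometimes true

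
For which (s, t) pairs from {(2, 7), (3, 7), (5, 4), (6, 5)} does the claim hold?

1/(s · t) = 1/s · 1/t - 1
None

Testing each pair:
(2, 7): LHS = 1/14, RHS = -13/14 → fails
(3, 7): LHS = 1/21, RHS = -20/21 → fails
(5, 4): LHS = 1/20, RHS = -19/20 → fails
(6, 5): LHS = 1/30, RHS = -29/30 → fails

No pair satisfies the claim.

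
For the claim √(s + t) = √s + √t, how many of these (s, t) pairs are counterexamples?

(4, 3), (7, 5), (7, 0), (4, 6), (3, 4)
4

Testing each pair:
(4, 3): LHS = √(7) ≈ 2.646, RHS = √(3) + 2 ≈ 3.732 → counterexample
(7, 5): LHS = 2·√(3) ≈ 3.464, RHS = √(5) + √(7) ≈ 4.882 → counterexample
(7, 0): LHS = √(7) ≈ 2.646, RHS = √(7) ≈ 2.646 → satisfies claim
(4, 6): LHS = √(10) ≈ 3.162, RHS = 2 + √(6) ≈ 4.449 → counterexample
(3, 4): LHS = √(7) ≈ 2.646, RHS = √(3) + 2 ≈ 3.732 → counterexample

That makes 4 counterexamples.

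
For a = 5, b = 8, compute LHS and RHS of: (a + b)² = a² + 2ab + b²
LHS = (5 + 8)² = 169
RHS = 5² + 2·5·8 + 8² = 169

LHS = RHS: the two sides agree.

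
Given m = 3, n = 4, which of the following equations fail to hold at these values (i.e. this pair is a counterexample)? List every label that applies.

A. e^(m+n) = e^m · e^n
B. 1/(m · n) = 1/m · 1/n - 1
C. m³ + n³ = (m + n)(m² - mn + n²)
B

Evaluating each claim at the given values:
A. LHS = e^7 ≈ 1097, RHS = e^7 ≈ 1097 → holds here (LHS = RHS)
B. LHS = 1/12, RHS = -11/12 → fails here (LHS ≠ RHS)
C. LHS = 91, RHS = 91 → holds here (LHS = RHS)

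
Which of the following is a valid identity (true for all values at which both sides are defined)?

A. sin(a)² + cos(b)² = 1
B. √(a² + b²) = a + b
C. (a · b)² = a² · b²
C

A: fails at (1, 5) — LHS = cos(5)² + sin(1)² ≈ 0.7885, RHS = 1.
B: fails at (5, 8) — LHS = √(89) ≈ 9.434, RHS = 13.
C: holds — e.g. at (4, 5), both sides equal 400.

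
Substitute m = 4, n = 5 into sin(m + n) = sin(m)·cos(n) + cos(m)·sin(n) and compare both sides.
LHS = sin(4 + 5) = sin(9) ≈ 0.4121
RHS = sin(4)·cos(5) + cos(4)·sin(5) = sin(4)·cos(5) + sin(5)·cos(4) ≈ 0.4121

LHS = RHS: the two sides agree.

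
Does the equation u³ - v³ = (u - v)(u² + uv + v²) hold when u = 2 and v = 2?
Substituting u = 2, v = 2:

LHS = 2³ - 2³ = 0
RHS = (2 - 2)(2² + 2·2 + 2²) = 0

LHS = RHS, so the equation holds at this point.

Answer: Holds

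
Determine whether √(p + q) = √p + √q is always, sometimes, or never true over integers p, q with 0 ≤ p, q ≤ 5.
It holds at (p, q) = (2, 0) (both sides equal √(2) ≈ 1.414), but fails at (p, q) = (1, 2) (LHS = √(3) ≈ 1.732, RHS = 1 + √(2) ≈ 2.414).

Answer: Sometimes true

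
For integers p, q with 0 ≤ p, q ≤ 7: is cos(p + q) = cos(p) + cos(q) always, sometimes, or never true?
Never true

The claim fails for every pair in the range. For instance at (p, q) = (3, 5): LHS = cos(8) ≈ -0.1455, RHS = cos(3) + cos(5) ≈ -0.7063.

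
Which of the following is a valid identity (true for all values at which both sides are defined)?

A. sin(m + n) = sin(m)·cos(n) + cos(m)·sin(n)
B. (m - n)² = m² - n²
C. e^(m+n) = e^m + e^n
A: holds — e.g. at (3, 5), both sides equal sin(8) ≈ 0.9894.
B: fails at (4, 6) — LHS = 4, RHS = -20.
C: fails at (2, 5) — LHS = e^7 ≈ 1097, RHS = e^2 + e^5 ≈ 155.8.

Answer: A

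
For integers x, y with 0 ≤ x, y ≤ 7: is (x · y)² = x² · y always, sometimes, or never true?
Sometimes true

It holds at (x, y) = (0, 7) (both sides equal 0), but fails at (x, y) = (4, 4) (LHS = 256, RHS = 64).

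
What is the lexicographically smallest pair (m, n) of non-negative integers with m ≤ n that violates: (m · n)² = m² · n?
At (0, 6): both sides equal 0, so it holds there.
At (0, 7): both sides equal 0, so it holds there.

Substituting (1, 2) into the claim:
LHS = (1 · 2)² = 4
RHS = 1² · 2 = 2

Since LHS ≠ RHS, this pair disproves the claim, and no lexicographically smaller pair (m ≤ n, non-negative integers) does.

For instance (2, 2) is also a counterexample (LHS = 16, RHS = 8), but it's lexicographically larger.

Answer: (m, n) = (1, 2)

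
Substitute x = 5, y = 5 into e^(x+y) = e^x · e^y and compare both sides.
LHS = e^(5+5) = e^10 ≈ 22026.5
RHS = e^5 · e^5 = e^10 ≈ 22026.5

LHS = RHS: the two sides agree.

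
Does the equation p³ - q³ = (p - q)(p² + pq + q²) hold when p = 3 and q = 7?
Holds

Substituting p = 3, q = 7:

LHS = 3³ - 7³ = -316
RHS = (3 - 7)(3² + 3·7 + 7²) = -316

LHS = RHS, so the equation holds at this point.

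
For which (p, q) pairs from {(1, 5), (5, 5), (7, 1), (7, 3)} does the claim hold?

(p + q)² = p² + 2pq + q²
All pairs

Testing each pair:
(1, 5): LHS = 36, RHS = 36 → holds
(5, 5): LHS = 100, RHS = 100 → holds
(7, 1): LHS = 64, RHS = 64 → holds
(7, 3): LHS = 100, RHS = 100 → holds

Every pair satisfies the claim.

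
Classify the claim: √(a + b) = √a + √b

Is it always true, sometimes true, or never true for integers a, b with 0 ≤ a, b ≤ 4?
It holds at (a, b) = (3, 0) (both sides equal √(3) ≈ 1.732), but fails at (a, b) = (4, 3) (LHS = √(7) ≈ 2.646, RHS = √(3) + 2 ≈ 3.732).

Answer: Sometimes true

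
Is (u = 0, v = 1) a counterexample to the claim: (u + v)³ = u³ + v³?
Substituting u = 0, v = 1:
LHS = (0 + 1)³ = 1
RHS = 0³ + 1³ = 1

The sides agree, so this pair does not disprove the claim.

Answer: No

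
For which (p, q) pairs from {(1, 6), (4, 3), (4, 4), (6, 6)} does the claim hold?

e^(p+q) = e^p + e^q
None

Testing each pair:
(1, 6): LHS = e^7 ≈ 1097, RHS = e + e^6 ≈ 406.1 → fails
(4, 3): LHS = e^7 ≈ 1097, RHS = e^3 + e^4 ≈ 74.68 → fails
(4, 4): LHS = e^8 ≈ 2981, RHS = 2·e^4 ≈ 109.2 → fails
(6, 6): LHS = e^12 ≈ 162754.8, RHS = 2·e^6 ≈ 806.9 → fails

No pair satisfies the claim.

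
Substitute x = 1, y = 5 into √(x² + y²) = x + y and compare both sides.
LHS = √(1² + 5²) = √(26) ≈ 5.099
RHS = 1 + 5 = 6

LHS ≠ RHS (they differ by about 0.901), so the equation does not hold here.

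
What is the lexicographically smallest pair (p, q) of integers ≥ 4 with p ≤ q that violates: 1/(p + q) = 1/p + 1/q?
Substituting (4, 4) into the claim:
LHS = 1/(4 + 4) = 1/8
RHS = 1/4 + 1/4 = 1/2

Since LHS ≠ RHS, this pair disproves the claim, and no lexicographically smaller pair (p ≤ q, integers ≥ 4) does.

For instance (6, 11) is also a counterexample (LHS = 1/17, RHS = 17/66), but it's lexicographically larger.

Answer: (p, q) = (4, 4)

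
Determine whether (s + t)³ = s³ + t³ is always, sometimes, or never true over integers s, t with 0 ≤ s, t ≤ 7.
Sometimes true

It holds at (s, t) = (3, 0) (both sides equal 27), but fails at (s, t) = (6, 6) (LHS = 1728, RHS = 432).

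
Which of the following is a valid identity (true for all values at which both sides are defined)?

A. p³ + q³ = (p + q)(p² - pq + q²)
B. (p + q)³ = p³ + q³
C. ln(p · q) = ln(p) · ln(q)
A: holds — e.g. at (2, 3), both sides equal 35.
B: fails at (2, 2) — LHS = 64, RHS = 16.
C: fails at (1, 4) — LHS = ln(4) ≈ 1.386, RHS = 0.

Answer: A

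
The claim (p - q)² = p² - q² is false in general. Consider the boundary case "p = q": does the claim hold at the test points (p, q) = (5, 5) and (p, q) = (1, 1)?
Yes, holds at both test points

At (5, 5): LHS = 0, RHS = 0 → equal
At (1, 1): LHS = 0, RHS = 0 → equal

So the claim does hold at both of these boundary points, even though it is not an identity.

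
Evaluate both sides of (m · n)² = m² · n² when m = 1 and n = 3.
LHS = (1 · 3)² = 9
RHS = 1² · 3² = 9

LHS = RHS: the two sides agree.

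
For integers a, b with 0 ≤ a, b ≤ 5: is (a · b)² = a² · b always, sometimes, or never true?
Sometimes true

It holds at (a, b) = (5, 0) (both sides equal 0), but fails at (a, b) = (4, 2) (LHS = 64, RHS = 32).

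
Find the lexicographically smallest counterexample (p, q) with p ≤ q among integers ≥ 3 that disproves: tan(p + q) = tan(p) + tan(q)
(p, q) = (3, 3)

Substituting (3, 3) into the claim:
LHS = tan(3 + 3) = tan(6) ≈ -0.291
RHS = tan(3) + tan(3) = 2·tan(3) ≈ -0.2851

Since LHS ≠ RHS, this pair disproves the claim, and no lexicographically smaller pair (p ≤ q, integers ≥ 3) does.

For instance (7, 7) is also a counterexample (LHS = tan(14) ≈ 7.245, RHS = 2·tan(7) ≈ 1.743), but it's lexicographically larger.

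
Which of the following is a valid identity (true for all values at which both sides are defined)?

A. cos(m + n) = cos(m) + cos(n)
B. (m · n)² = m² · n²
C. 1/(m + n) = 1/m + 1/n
B

A: fails at (1, 4) — LHS = cos(5) ≈ 0.2837, RHS = cos(4) + cos(1) ≈ -0.1133.
B: holds — e.g. at (3, 3), both sides equal 81.
C: fails at (4, 6) — LHS = 1/10, RHS = 5/12.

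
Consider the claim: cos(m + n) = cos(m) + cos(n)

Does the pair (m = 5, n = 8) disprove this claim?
Yes

Substituting m = 5, n = 8:
LHS = cos(5 + 8) = cos(13) ≈ 0.9074
RHS = cos(5) + cos(8) ≈ 0.1382

Since LHS ≠ RHS, this pair disproves the claim.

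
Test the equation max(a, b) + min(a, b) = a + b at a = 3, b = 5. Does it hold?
Substituting a = 3, b = 5:

LHS = max(3, 5) + min(3, 5) = 8
RHS = 3 + 5 = 8

LHS = RHS, so the equation holds at this point.

Answer: Holds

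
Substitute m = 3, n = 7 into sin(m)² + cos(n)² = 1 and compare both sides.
LHS = sin(3)² + cos(7)² ≈ 0.5883
RHS = 1

LHS ≠ RHS (they differ by about 0.4117), so the equation does not hold here.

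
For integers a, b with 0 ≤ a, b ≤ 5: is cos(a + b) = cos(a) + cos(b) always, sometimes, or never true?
Never true

The claim fails for every pair in the range. For instance at (a, b) = (2, 4): LHS = cos(6) ≈ 0.9602, RHS = cos(4) + cos(2) ≈ -1.07.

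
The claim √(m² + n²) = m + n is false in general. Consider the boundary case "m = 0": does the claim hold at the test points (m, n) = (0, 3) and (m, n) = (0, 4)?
At (0, 3): LHS = 3, RHS = 3 → equal
At (0, 4): LHS = 4, RHS = 4 → equal

So the claim does hold at both of these boundary points, even though it is not an identity.

Answer: Yes, holds at both test points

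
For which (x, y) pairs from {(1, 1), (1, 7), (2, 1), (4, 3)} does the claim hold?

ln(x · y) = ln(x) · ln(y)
(1, 1)

Testing each pair:
(1, 1): LHS = 0, RHS = 0 → holds
(1, 7): LHS = ln(7) ≈ 1.946, RHS = 0 → fails
(2, 1): LHS = ln(2) ≈ 0.6931, RHS = 0 → fails
(4, 3): LHS = ln(12) ≈ 2.485, RHS = ln(3)·ln(4) ≈ 1.523 → fails

1 of 4 pairs satisfies the claim.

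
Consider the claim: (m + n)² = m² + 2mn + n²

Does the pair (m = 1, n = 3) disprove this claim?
No

Substituting m = 1, n = 3:
LHS = (1 + 3)² = 16
RHS = 1² + 2·1·3 + 3² = 16

The sides agree, so this pair does not disprove the claim.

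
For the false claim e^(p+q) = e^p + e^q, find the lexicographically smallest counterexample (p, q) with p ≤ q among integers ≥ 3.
Substituting (3, 3) into the claim:
LHS = e^(3+3) = e^6 ≈ 403.4
RHS = e^3 + e^3 = 2·e^3 ≈ 40.17

Since LHS ≠ RHS, this pair disproves the claim, and no lexicographically smaller pair (p ≤ q, integers ≥ 3) does.

For instance (7, 9) is also a counterexample (LHS = e^16 ≈ 8886110.5, RHS = e^7 + e^9 ≈ 9200), but it's lexicographically larger.

Answer: (p, q) = (3, 3)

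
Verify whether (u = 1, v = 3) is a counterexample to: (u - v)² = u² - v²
Yes

Substituting u = 1, v = 3:
LHS = (1 - 3)² = 4
RHS = 1² - 3² = -8

Since LHS ≠ RHS, this pair disproves the claim.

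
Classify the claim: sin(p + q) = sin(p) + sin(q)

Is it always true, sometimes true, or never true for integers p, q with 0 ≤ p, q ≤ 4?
It holds at (p, q) = (0, 0) (both sides equal 0), but fails at (p, q) = (4, 1) (LHS = sin(5) ≈ -0.9589, RHS = sin(4) + sin(1) ≈ 0.08467).

Answer: Sometimes true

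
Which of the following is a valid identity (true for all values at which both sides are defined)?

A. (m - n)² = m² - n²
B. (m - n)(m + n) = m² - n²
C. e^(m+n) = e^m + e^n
B

A: fails at (2, 7) — LHS = 25, RHS = -45.
B: holds — e.g. at (1, 5), both sides equal -24.
C: fails at (2, 3) — LHS = e^5 ≈ 148.4, RHS = e^2 + e^3 ≈ 27.47.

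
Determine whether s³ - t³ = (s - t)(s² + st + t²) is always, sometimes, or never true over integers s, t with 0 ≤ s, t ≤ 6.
Always true

The identity holds for every pair in the range. For instance at (s, t) = (1, 6): both sides equal -215.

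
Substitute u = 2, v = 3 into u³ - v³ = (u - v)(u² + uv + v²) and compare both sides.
LHS = 2³ - 3³ = -19
RHS = (2 - 3)(2² + 2·3 + 3²) = -19

LHS = RHS: the two sides agree.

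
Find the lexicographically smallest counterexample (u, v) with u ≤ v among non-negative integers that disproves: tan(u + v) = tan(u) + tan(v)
At (0, 0): both sides equal 0, so it holds there.

Substituting (1, 1) into the claim:
LHS = tan(1 + 1) = tan(2) ≈ -2.185
RHS = tan(1) + tan(1) = 2·tan(1) ≈ 3.115

Since LHS ≠ RHS, this pair disproves the claim, and no lexicographically smaller pair (u ≤ v, non-negative integers) does.

For instance (1, 2) is also a counterexample (LHS = tan(3) ≈ -0.1425, RHS = tan(2) + tan(1) ≈ -0.6276), but it's lexicographically larger.

Answer: (u, v) = (1, 1)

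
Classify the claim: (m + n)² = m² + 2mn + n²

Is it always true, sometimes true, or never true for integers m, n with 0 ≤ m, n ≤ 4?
The identity holds for every pair in the range. For instance at (m, n) = (3, 1): both sides equal 16.

Answer: Always true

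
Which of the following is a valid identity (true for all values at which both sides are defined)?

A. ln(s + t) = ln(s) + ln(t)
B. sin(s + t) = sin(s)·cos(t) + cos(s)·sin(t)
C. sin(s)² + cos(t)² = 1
A: fails at (3, 7) — LHS = ln(10) ≈ 2.303, RHS = ln(3) + ln(7) ≈ 3.045.
B: holds — e.g. at (2, 5), both sides equal sin(7) ≈ 0.657.
C: fails at (2, 3) — LHS = sin(2)² + cos(3)² ≈ 1.807, RHS = 1.

Answer: B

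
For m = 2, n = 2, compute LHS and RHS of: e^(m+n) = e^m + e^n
LHS = e^(2+2) = e^4 ≈ 54.6
RHS = e^2 + e^2 = 2·e^2 ≈ 14.78

LHS ≠ RHS (they differ by about 39.82), so the equation does not hold here.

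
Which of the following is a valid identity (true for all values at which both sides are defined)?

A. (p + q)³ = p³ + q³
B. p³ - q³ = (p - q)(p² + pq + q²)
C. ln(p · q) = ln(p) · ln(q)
A: fails at (5, 5) — LHS = 1000, RHS = 250.
B: holds — e.g. at (1, 5), both sides equal -124.
C: fails at (6, 7) — LHS = ln(42) ≈ 3.738, RHS = ln(6)·ln(7) ≈ 3.487.

Answer: B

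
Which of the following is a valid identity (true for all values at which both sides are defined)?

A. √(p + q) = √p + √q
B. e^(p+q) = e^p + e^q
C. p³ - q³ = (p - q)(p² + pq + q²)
A: fails at (1, 3) — LHS = 2, RHS = 1 + √(3) ≈ 2.732.
B: fails at (4, 5) — LHS = e^9 ≈ 8103, RHS = e^4 + e^5 ≈ 203.
C: holds — e.g. at (6, 7), both sides equal -127.

Answer: C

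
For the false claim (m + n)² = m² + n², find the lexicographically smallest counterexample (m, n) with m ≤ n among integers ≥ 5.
(m, n) = (5, 5)

Substituting (5, 5) into the claim:
LHS = (5 + 5)² = 100
RHS = 5² + 5² = 50

Since LHS ≠ RHS, this pair disproves the claim, and no lexicographically smaller pair (m ≤ n, integers ≥ 5) does.

For instance (10, 10) is also a counterexample (LHS = 400, RHS = 200), but it's lexicographically larger.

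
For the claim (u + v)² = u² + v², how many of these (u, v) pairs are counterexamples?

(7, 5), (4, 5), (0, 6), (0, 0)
Testing each pair:
(7, 5): LHS = 144, RHS = 74 → counterexample
(4, 5): LHS = 81, RHS = 41 → counterexample
(0, 6): LHS = 36, RHS = 36 → satisfies claim
(0, 0): LHS = 0, RHS = 0 → satisfies claim

That makes 2 counterexamples.

Answer: 2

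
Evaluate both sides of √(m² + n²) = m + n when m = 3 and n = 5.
LHS = √(3² + 5²) = √(34) ≈ 5.831
RHS = 3 + 5 = 8

LHS ≠ RHS (they differ by about 2.169), so the equation does not hold here.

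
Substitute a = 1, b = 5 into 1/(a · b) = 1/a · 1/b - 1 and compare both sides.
LHS = 1/(1 · 5) = 1/5
RHS = 1/1 · 1/5 - 1 = -4/5

LHS ≠ RHS, so the equation does not hold here.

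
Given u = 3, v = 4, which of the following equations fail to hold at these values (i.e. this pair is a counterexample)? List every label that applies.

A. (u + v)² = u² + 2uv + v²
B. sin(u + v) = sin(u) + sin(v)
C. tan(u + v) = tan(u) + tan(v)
Evaluating each claim at the given values:
A. LHS = 49, RHS = 49 → holds here (LHS = RHS)
B. LHS = sin(7) ≈ 0.657, RHS = sin(4) + sin(3) ≈ -0.6157 → fails here (LHS ≠ RHS)
C. LHS = tan(7) ≈ 0.8714, RHS = tan(3) + tan(4) ≈ 1.015 → fails here (LHS ≠ RHS)

Answer: B, C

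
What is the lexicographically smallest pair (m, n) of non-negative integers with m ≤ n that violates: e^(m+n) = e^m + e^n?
(m, n) = (0, 0)

Substituting (0, 0) into the claim:
LHS = e^(0+0) = 1
RHS = e^0 + e^0 = 2

Since LHS ≠ RHS, this pair disproves the claim, and no lexicographically smaller pair (m ≤ n, non-negative integers) does.

For instance (2, 6) is also a counterexample (LHS = e^8 ≈ 2981, RHS = e^2 + e^6 ≈ 410.8), but it's lexicographically larger.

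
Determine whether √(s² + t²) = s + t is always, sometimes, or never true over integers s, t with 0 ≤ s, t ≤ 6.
It holds at (s, t) = (4, 0) (both sides equal 4), but fails at (s, t) = (4, 6) (LHS = 2·√(13) ≈ 7.211, RHS = 10).

Answer: Sometimes true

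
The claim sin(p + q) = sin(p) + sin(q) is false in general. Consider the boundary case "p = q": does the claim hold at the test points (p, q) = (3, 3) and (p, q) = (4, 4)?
No, fails at both test points

At (3, 3): LHS = sin(6) ≈ -0.2794 ≠ RHS = 2·sin(3) ≈ 0.2822
At (4, 4): LHS = sin(8) ≈ 0.9894 ≠ RHS = 2·sin(4) ≈ -1.514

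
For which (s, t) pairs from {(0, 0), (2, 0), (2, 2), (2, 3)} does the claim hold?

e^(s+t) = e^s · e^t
Testing each pair:
(0, 0): LHS = 1, RHS = 1 → holds
(2, 0): LHS = e^2 ≈ 7.389, RHS = e^2 ≈ 7.389 → holds
(2, 2): LHS = e^4 ≈ 54.6, RHS = e^4 ≈ 54.6 → holds
(2, 3): LHS = e^5 ≈ 148.4, RHS = e^5 ≈ 148.4 → holds

Every pair satisfies the claim.

Answer: All pairs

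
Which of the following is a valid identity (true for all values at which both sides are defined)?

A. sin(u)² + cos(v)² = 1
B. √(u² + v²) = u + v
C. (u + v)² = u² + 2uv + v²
A: fails at (2, 3) — LHS = sin(2)² + cos(3)² ≈ 1.807, RHS = 1.
B: fails at (2, 3) — LHS = √(13) ≈ 3.606, RHS = 5.
C: holds — e.g. at (2, 2), both sides equal 16.

Answer: C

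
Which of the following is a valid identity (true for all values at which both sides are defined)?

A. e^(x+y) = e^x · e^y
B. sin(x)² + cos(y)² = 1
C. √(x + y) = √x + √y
A

A: holds — e.g. at (2, 5), both sides equal e^7 ≈ 1097.
B: fails at (2, 4) — LHS = cos(4)² + sin(2)² ≈ 1.254, RHS = 1.
C: fails at (3, 3) — LHS = √(6) ≈ 2.449, RHS = 2·√(3) ≈ 3.464.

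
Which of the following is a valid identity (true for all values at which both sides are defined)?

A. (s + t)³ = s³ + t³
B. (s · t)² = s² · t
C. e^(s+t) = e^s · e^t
A: fails at (3, 3) — LHS = 216, RHS = 54.
B: fails at (3, 3) — LHS = 81, RHS = 27.
C: holds — e.g. at (2, 5), both sides equal e^7 ≈ 1097.

Answer: C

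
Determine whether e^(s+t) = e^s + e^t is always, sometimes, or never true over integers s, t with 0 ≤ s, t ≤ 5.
Never true

The claim fails for every pair in the range. For instance at (s, t) = (0, 0): LHS = 1, RHS = 2.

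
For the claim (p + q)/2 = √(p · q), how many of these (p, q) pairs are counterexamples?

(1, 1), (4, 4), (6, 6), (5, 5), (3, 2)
1

Testing each pair:
(1, 1): LHS = 1, RHS = 1 → satisfies claim
(4, 4): LHS = 4, RHS = 4 → satisfies claim
(6, 6): LHS = 6, RHS = 6 → satisfies claim
(5, 5): LHS = 5, RHS = 5 → satisfies claim
(3, 2): LHS = 5/2, RHS = √(6) ≈ 2.449 → counterexample

That makes 1 counterexample.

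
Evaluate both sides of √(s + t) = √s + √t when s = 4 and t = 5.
LHS = √(4 + 5) = 3
RHS = √4 + √5 = 2 + √(5) ≈ 4.236

LHS ≠ RHS (they differ by about 1.236), so the equation does not hold here.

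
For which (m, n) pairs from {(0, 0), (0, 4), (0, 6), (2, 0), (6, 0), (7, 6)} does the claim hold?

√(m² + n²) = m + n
Testing each pair:
(0, 0): LHS = 0, RHS = 0 → holds
(0, 4): LHS = 4, RHS = 4 → holds
(0, 6): LHS = 6, RHS = 6 → holds
(2, 0): LHS = 2, RHS = 2 → holds
(6, 0): LHS = 6, RHS = 6 → holds
(7, 6): LHS = √(85) ≈ 9.22, RHS = 13 → fails

5 of 6 pairs satisfy the claim.

Answer: (0, 0), (0, 4), (0, 6), (2, 0), (6, 0)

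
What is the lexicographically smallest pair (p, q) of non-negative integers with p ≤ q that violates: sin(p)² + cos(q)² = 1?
Substituting (0, 1) into the claim:
LHS = sin(0)² + cos(1)² = cos(1)² ≈ 0.2919
RHS = 1

Since LHS ≠ RHS, this pair disproves the claim, and no lexicographically smaller pair (p ≤ q, non-negative integers) does.

For instance (1, 4) is also a counterexample (LHS = cos(4)² + sin(1)² ≈ 1.135, RHS = 1), but it's lexicographically larger.

Answer: (p, q) = (0, 1)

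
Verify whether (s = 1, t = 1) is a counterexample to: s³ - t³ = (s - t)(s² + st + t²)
No

Substituting s = 1, t = 1:
LHS = 1³ - 1³ = 0
RHS = (1 - 1)(1² + 1·1 + 1²) = 0

The sides agree, so this pair does not disprove the claim.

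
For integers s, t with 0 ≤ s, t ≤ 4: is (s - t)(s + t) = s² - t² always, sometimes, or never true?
Always true

The identity holds for every pair in the range. For instance at (s, t) = (0, 2): both sides equal -4.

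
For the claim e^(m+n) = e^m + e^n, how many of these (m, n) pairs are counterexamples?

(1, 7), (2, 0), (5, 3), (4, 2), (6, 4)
Testing each pair:
(1, 7): LHS = e^8 ≈ 2981, RHS = e + e^7 ≈ 1099 → counterexample
(2, 0): LHS = e^2 ≈ 7.389, RHS = 1 + e^2 ≈ 8.389 → counterexample
(5, 3): LHS = e^8 ≈ 2981, RHS = e^3 + e^5 ≈ 168.5 → counterexample
(4, 2): LHS = e^6 ≈ 403.4, RHS = e^2 + e^4 ≈ 61.99 → counterexample
(6, 4): LHS = e^10 ≈ 22026.5, RHS = e^4 + e^6 ≈ 458 → counterexample

That makes 5 counterexamples.

Answer: 5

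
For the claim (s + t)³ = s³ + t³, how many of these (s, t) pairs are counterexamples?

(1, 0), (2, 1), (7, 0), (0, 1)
Testing each pair:
(1, 0): LHS = 1, RHS = 1 → satisfies claim
(2, 1): LHS = 27, RHS = 9 → counterexample
(7, 0): LHS = 343, RHS = 343 → satisfies claim
(0, 1): LHS = 1, RHS = 1 → satisfies claim

That makes 1 counterexample.

Answer: 1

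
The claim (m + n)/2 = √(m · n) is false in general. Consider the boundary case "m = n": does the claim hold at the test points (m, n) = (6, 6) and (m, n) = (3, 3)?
Yes, holds at both test points

At (6, 6): LHS = 6, RHS = 6 → equal
At (3, 3): LHS = 3, RHS = 3 → equal

So the claim does hold at both of these boundary points, even though it is not an identity.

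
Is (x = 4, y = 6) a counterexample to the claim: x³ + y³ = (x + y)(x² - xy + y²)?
Substituting x = 4, y = 6:
LHS = 4³ + 6³ = 280
RHS = (4 + 6)(4² - 4·6 + 6²) = 280

The sides agree, so this pair does not disprove the claim.

Answer: No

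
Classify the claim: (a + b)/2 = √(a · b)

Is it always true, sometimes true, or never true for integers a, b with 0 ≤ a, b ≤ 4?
It holds at (a, b) = (3, 3) (both sides equal 3), but fails at (a, b) = (4, 2) (LHS = 3, RHS = 2·√(2) ≈ 2.828).

Answer: Sometimes true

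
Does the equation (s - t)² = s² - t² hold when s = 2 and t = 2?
Holds

Substituting s = 2, t = 2:

LHS = (2 - 2)² = 0
RHS = 2² - 2² = 0

LHS = RHS, so the equation holds at this point.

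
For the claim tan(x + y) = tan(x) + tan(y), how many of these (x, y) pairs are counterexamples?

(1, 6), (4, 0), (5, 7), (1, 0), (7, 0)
Testing each pair:
(1, 6): LHS = tan(7) ≈ 0.8714, RHS = tan(6) + tan(1) ≈ 1.266 → counterexample
(4, 0): LHS = tan(4) ≈ 1.158, RHS = tan(4) ≈ 1.158 → satisfies claim
(5, 7): LHS = tan(12) ≈ -0.6359, RHS = tan(5) + tan(7) ≈ -2.509 → counterexample
(1, 0): LHS = tan(1) ≈ 1.557, RHS = tan(1) ≈ 1.557 → satisfies claim
(7, 0): LHS = tan(7) ≈ 0.8714, RHS = tan(7) ≈ 0.8714 → satisfies claim

That makes 2 counterexamples.

Answer: 2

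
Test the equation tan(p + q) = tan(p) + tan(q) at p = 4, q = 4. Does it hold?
Substituting p = 4, q = 4:

LHS = tan(4 + 4) = tan(8) ≈ -6.8
RHS = tan(4) + tan(4) = 2·tan(4) ≈ 2.316

LHS ≠ RHS, so the equation does not hold at this point.

Answer: Fails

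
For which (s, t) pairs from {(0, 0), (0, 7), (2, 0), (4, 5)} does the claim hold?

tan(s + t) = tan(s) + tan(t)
(0, 0), (0, 7), (2, 0)

Testing each pair:
(0, 0): LHS = 0, RHS = 0 → holds
(0, 7): LHS = tan(7) ≈ 0.8714, RHS = tan(7) ≈ 0.8714 → holds
(2, 0): LHS = tan(2) ≈ -2.185, RHS = tan(2) ≈ -2.185 → holds
(4, 5): LHS = tan(9) ≈ -0.4523, RHS = tan(5) + tan(4) ≈ -2.223 → fails

3 of 4 pairs satisfy the claim.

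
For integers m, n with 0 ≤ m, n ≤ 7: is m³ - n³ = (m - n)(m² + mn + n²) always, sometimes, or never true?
The identity holds for every pair in the range. For instance at (m, n) = (4, 0): both sides equal 64.

Answer: Always true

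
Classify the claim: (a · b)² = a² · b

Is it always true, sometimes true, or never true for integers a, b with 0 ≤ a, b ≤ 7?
It holds at (a, b) = (7, 1) (both sides equal 49), but fails at (a, b) = (4, 4) (LHS = 256, RHS = 64).

Answer: Sometimes true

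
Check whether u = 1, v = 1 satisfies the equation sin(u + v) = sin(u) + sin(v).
Substituting u = 1, v = 1:

LHS = sin(1 + 1) = sin(2) ≈ 0.9093
RHS = sin(1) + sin(1) = 2·sin(1) ≈ 1.683

LHS ≠ RHS, so the equation does not hold at this point.

Answer: Fails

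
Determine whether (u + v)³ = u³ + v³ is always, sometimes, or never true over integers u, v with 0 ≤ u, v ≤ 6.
Sometimes true

It holds at (u, v) = (0, 4) (both sides equal 64), but fails at (u, v) = (2, 3) (LHS = 125, RHS = 35).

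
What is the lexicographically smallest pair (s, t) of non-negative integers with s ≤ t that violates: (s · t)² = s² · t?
Substituting (1, 2) into the claim:
LHS = (1 · 2)² = 4
RHS = 1² · 2 = 2

Since LHS ≠ RHS, this pair disproves the claim, and no lexicographically smaller pair (s ≤ t, non-negative integers) does.

For instance (3, 5) is also a counterexample (LHS = 225, RHS = 45), but it's lexicographically larger.

Answer: (s, t) = (1, 2)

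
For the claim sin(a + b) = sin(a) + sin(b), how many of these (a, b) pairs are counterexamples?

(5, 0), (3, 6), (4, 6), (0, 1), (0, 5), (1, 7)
Testing each pair:
(5, 0): LHS = sin(5) ≈ -0.9589, RHS = sin(5) ≈ -0.9589 → satisfies claim
(3, 6): LHS = sin(9) ≈ 0.4121, RHS = sin(6) + sin(3) ≈ -0.1383 → counterexample
(4, 6): LHS = sin(10) ≈ -0.544, RHS = sin(4) + sin(6) ≈ -1.036 → counterexample
(0, 1): LHS = sin(1) ≈ 0.8415, RHS = sin(1) ≈ 0.8415 → satisfies claim
(0, 5): LHS = sin(5) ≈ -0.9589, RHS = sin(5) ≈ -0.9589 → satisfies claim
(1, 7): LHS = sin(8) ≈ 0.9894, RHS = sin(7) + sin(1) ≈ 1.498 → counterexample

That makes 3 counterexamples.

Answer: 3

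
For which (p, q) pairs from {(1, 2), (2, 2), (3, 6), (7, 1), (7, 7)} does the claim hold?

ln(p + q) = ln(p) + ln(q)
Testing each pair:
(1, 2): LHS = ln(3) ≈ 1.099, RHS = ln(2) ≈ 0.6931 → fails
(2, 2): LHS = ln(4) ≈ 1.386, RHS = 2·ln(2) ≈ 1.386 → holds
(3, 6): LHS = ln(9) ≈ 2.197, RHS = ln(3) + ln(6) ≈ 2.89 → fails
(7, 1): LHS = ln(8) ≈ 2.079, RHS = ln(7) ≈ 1.946 → fails
(7, 7): LHS = ln(14) ≈ 2.639, RHS = 2·ln(7) ≈ 3.892 → fails

1 of 5 pairs satisfies the claim.

Answer: (2, 2)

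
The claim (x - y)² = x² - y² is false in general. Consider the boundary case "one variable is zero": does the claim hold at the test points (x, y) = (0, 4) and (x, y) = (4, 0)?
Only at (4, 0)

At (0, 4): LHS = 16 ≠ RHS = -16
At (4, 0): LHS = 16, RHS = 16 → equal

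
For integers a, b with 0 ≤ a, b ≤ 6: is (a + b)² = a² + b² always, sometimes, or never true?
It holds at (a, b) = (0, 3) (both sides equal 9), but fails at (a, b) = (2, 4) (LHS = 36, RHS = 20).

Answer: Sometimes true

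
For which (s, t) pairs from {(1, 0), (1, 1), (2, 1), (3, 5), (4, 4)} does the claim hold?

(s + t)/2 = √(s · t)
Testing each pair:
(1, 0): LHS = 1/2, RHS = 0 → fails
(1, 1): LHS = 1, RHS = 1 → holds
(2, 1): LHS = 3/2, RHS = √(2) ≈ 1.414 → fails
(3, 5): LHS = 4, RHS = √(15) ≈ 3.873 → fails
(4, 4): LHS = 4, RHS = 4 → holds

2 of 5 pairs satisfy the claim.

Answer: (1, 1), (4, 4)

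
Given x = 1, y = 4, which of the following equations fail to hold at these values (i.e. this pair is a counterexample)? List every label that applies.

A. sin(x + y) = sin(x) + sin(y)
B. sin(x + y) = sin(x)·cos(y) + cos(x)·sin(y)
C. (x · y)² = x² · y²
A

Evaluating each claim at the given values:
A. LHS = sin(5) ≈ -0.9589, RHS = sin(4) + sin(1) ≈ 0.08467 → fails here (LHS ≠ RHS)
B. LHS = sin(5) ≈ -0.9589, RHS = sin(1)·cos(4) + sin(4)·cos(1) ≈ -0.9589 → holds here (LHS = RHS)
C. LHS = 16, RHS = 16 → holds here (LHS = RHS)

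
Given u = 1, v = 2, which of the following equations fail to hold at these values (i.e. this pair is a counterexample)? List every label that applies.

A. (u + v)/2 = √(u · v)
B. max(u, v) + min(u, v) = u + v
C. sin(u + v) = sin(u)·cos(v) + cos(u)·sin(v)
Evaluating each claim at the given values:
A. LHS = 3/2, RHS = √(2) ≈ 1.414 → fails here (LHS ≠ RHS)
B. LHS = 3, RHS = 3 → holds here (LHS = RHS)
C. LHS = sin(3) ≈ 0.1411, RHS = sin(1)·cos(2) + sin(2)·cos(1) ≈ 0.1411 → holds here (LHS = RHS)

Answer: A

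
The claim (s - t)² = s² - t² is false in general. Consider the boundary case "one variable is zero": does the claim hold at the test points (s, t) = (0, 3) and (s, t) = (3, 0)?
At (0, 3): LHS = 9 ≠ RHS = -9
At (3, 0): LHS = 9, RHS = 9 → equal

Answer: Only at (3, 0)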